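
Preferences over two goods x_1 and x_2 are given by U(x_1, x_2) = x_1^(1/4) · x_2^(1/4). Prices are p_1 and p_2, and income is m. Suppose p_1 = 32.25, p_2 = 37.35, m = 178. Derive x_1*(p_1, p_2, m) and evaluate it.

Tangency: MRS = x_2/x_1 = p_1/p_2.
So 0.25·p_2·x_2 = 0.25·p_1·x_1; combined with the budget, a share 0.5 of income goes to x_1.
Demand: x_1*(p_1,p_2,m) = 0.5·m/p_1 and x_2* = 0.5·m/p_2.
At p_1=32.25, p_2=37.35, m=178: x_1* = 0.5·178/32.25 = 2.7597.

x_1* = 2.7597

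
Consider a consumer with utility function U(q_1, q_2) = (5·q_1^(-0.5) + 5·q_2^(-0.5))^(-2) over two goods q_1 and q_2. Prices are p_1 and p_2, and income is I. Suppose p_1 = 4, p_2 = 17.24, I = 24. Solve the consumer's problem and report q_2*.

q_2* = 0.8623

From the CES first-order condition, (q_2/q_1)^(1.5) = p_1/p_2.
Hence q_2/q_1 = (p_1/p_2)^(1/(1.5)), i.e. raised to the 2/3 power.
Substitute q_2 = (q_2/q_1)·q_1 into the budget: q_1* = I/(p_1 + p_2·(q_2/q_1)).
Numerically q_2/q_1 = 0.377585, so q_1* = 24/(4 + 17.24·0.377585) = 2.2836 and q_2* = 0.377585·2.2836 = 0.8623.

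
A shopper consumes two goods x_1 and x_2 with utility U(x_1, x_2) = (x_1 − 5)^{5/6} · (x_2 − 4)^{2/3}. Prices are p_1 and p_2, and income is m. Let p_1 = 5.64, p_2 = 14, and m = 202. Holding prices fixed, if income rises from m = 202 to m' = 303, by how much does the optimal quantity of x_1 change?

MRS = (5/4)·(x_2−4)/(x_1−5). Tangency with p_1/p_2 gives x_2−4 = (4/5)·(p_1/p_2)·(x_1−5).
Substituting into the budget: x_1* = 5 + 5/9·(m − 5·p_1 − 4·p_2)/p_1, and x_2* = 4 + 4/9·(…)/p_2.
Discretionary income = 202 − 5·5.64 − 4·14 = 117.8; x_1* = 5 + 5/9·117.8/5.64 = 16.6036.
At m' = 303: x_1* = 26.5524. Change: 26.5524 − 16.6036 = 9.9488.

Δx_1* = 9.9488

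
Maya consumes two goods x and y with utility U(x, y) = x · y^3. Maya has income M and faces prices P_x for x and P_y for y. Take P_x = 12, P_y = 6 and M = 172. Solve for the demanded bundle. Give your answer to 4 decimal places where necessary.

The MRS is (1/3)·y/x. Set MRS = P_x/P_y.
Rearranging, P_y·y = 3·P_x·x. Substituting into the budget gives P_x·x·(1 + 3) = M.
Demand: x*(P_x,P_y,M) = 0.25·M/P_x and y* = 0.75·M/P_y.
At P_x=12, P_y=6, M=172: x* = 0.25·172/12 = 3.5833, y* = 21.5.

x* = 3.5833, y* = 21.5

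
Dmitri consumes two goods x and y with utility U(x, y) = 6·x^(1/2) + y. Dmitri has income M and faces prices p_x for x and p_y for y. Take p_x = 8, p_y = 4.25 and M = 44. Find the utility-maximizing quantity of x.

x* = 2.54

Utility is quasi-linear in y; the FOC for x is 3/√x = p_x/p_y.
Solve: √x = 3·p_y/p_x, so x*(p_x,p_y) = (3·p_y/p_x)², and y* = (M − p_x·x*)/p_y.
Plugging in: x* = (3·4.25/8)² = 2.54.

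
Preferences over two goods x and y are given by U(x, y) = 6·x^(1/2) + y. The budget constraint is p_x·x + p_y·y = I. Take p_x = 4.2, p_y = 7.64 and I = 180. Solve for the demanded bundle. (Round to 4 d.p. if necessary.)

Utility is quasi-linear in y; the FOC for x is 3/√x = p_x/p_y.
Solve: √x = 3·p_y/p_x, so x*(p_x,p_y) = (3·p_y/p_x)², and y* = (I − p_x·x*)/p_y.
Plugging in: x* = (3·7.64/4.2)² = 29.7804, y* = 7.1888.

x* = 29.7804, y* = 7.1888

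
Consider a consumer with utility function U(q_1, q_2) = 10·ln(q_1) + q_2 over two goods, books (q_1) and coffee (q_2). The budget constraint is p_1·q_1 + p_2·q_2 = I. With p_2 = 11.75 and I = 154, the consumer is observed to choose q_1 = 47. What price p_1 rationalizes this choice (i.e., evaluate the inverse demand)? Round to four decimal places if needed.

MU_q_1 = 10/q_1, MU_q_2 = 1. Tangency: 10/q_1 = p_1/p_2.
So q_1*(p_1,p_2) = 10·p_2/p_1, independent of income; and q_2* = (I − 10·p_2)/p_2.
Set q_1* = 47 in the demand function and solve for p_1: p_1 = 2.5.

p_1 = 2.5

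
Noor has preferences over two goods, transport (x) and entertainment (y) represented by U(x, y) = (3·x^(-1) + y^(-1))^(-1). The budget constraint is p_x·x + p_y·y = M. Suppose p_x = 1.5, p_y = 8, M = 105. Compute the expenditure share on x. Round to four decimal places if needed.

MRS = MU_x/MU_y = 3·(y/x)^(2). Set equal to p_x/p_y.
Solve for the ratio: y/x = [(1/3)·p_x/p_y]^(0.5).
With the ratio pinned down, the budget gives x* = M/(p_x + p_y·(y/x)) and y* = (y/x)·x*.
Numerically y/x = 0.25, so x* = 105/(1.5 + 8·0.25) = 30 and y* = 0.25·30 = 7.5.
Expenditure on x: 1.5·30 = 45; share = 0.4286.

share on x = 0.4286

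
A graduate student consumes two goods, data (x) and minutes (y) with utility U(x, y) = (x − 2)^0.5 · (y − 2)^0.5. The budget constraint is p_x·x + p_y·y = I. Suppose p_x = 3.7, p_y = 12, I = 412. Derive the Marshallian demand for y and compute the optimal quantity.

Let x' = x−2, y' = y−2. MRS = y'/x' = p_x/p_y.
Substituting into the budget: x* = 2 + 0.5·(I − 2·p_x − 2·p_y)/p_x, and y* = 2 + 0.5·(…)/p_y.
Discretionary income = 412 − 2·3.7 − 2·12 = 380.6; y* = 2 + 0.5·380.6/12 = 17.8583.

y* = 17.8583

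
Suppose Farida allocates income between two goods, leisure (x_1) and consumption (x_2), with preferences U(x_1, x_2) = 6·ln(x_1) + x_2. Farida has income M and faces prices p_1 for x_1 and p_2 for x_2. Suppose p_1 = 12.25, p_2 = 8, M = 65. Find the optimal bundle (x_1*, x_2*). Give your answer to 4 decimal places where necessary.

x_1* = 3.9184, x_2* = 2.125

MU_x_1 = 6/x_1, MU_x_2 = 1. Tangency: 6/x_1 = p_1/p_2.
So x_1*(p_1,p_2) = 6·p_2/p_1, independent of income; and x_2* = (M − 6·p_2)/p_2.
At the given prices: x_1* = 6·8/12.25 = 3.9184, and x_2* = 2.125.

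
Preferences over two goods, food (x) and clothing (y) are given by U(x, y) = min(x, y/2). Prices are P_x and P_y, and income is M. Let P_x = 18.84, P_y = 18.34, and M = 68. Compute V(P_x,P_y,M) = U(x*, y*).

Leontief preferences: the optimum is at the kink where x/1 = y/2, i.e. y = 2·x.
Budget: P_x·x + P_y·2·x = M, so (P_x + 2·P_y)·x = M.
Demand: x*(P_x,P_y,M) = M/(P_x + 2·P_y), y* = 2·M/(P_x + 2·P_y).
Here 18.84 + 2·18.34 = 55.52, giving x* = 1.2248 and y* = 2.4496.
Utility at the optimum: U(1.2248, 2.4496) = 1.2248.

V = 1.2248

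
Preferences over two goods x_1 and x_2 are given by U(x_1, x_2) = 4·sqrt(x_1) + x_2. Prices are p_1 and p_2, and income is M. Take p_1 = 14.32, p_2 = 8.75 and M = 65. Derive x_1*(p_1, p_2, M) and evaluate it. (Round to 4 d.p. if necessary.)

x_1* = 1.4934

Set MRS = p_1/p_2: 2·x_1^(−1/2) = p_1/p_2.
Thus x_1* = (2·p_2/p_1)² — independent of M — with the rest of income spent on x_2.
Plugging in: x_1* = (2·8.75/14.32)² = 1.4934.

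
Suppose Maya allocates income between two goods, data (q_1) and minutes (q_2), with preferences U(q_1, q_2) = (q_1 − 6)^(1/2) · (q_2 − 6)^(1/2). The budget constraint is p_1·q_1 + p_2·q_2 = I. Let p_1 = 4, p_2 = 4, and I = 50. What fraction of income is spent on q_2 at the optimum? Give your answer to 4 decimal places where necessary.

Let q_1' = q_1−6, q_2' = q_2−6. MRS = q_2'/q_1' = p_1/p_2.
After buying the subsistence bundle (6, 6), a share 0.5 of the remaining income goes to q_1: q_1* = 6 + 0.5·(I − 6p_1 − 6p_2)/p_1.
Discretionary income = 50 − 6·4 − 6·4 = 2; q_1* = 6 + 0.5·2/4 = 6.25; q_2* = 6 + 0.5·2/4 = 6.25.
Expenditure on q_2: 4·6.25 = 25; share = 0.5.

share on q_2 = 0.5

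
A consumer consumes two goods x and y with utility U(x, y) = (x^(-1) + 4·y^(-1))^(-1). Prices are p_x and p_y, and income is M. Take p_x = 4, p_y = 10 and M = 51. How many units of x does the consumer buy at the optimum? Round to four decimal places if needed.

x* = 3.0632

MU_x ∝ x^(-2), MU_y ∝ 4·y^(-2), so MRS = (1/4)·(y/x)^(2) = p_x/p_y.
Hence y/x = (4·p_x/p_y)^(1/(2)), i.e. raised to the 0.5 power.
With the ratio pinned down, the budget gives x* = M/(p_x + p_y·(y/x)) and y* = (y/x)·x*.
Numerically y/x = 1.264911, so x* = 51/(4 + 10·1.264911) = 3.0632.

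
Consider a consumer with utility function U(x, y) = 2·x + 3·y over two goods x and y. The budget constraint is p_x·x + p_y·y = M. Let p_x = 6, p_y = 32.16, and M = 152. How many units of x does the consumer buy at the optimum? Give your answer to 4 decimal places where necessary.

x* = 25.3333

Linear utility — the consumer picks whichever good has higher MU/price: 2/6 = 0.3333 vs 3/32.16 = 0.0933.
x gives more utility per dollar, so spend all income on x: x* = M/p_x, y* = 0.
Numerically: x* = 25.3333, y* = 0.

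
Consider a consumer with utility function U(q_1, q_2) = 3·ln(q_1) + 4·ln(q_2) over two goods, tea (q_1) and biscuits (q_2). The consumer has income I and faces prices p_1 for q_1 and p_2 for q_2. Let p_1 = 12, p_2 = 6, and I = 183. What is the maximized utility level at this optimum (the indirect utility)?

The MRS is (3/4)·q_2/q_1. Set MRS = p_1/p_2.
Rearranging, p_2·q_2 = (4/3)·p_1·q_1. Substituting into the budget gives p_1·q_1·(1 + (4/3)) = I.
Demand: q_1*(p_1,p_2,I) = 3/7·I/p_1 and q_2* = 4/7·I/p_2.
At p_1=12, p_2=6, I=183: q_1* = 3/7·183/12 = 6.5357, q_2* = 17.4286.
Utility at the optimum: U(6.5357, 17.4286) = 17.0643.

V = 17.0643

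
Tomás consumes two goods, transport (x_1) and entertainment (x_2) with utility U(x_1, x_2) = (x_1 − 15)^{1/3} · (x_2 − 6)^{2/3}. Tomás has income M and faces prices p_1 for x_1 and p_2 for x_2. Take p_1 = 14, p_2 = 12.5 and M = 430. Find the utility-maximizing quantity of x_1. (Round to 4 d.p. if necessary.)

This is Cobb-Douglas in (x_1−15, x_2−6): tangency gives 1/3·p_2·(x_2−6) = 2/3·p_1·(x_1−15).
After buying the subsistence bundle (15, 6), a share 1/3 of the remaining income goes to x_1: x_1* = 15 + 1/3·(M − 15p_1 − 6p_2)/p_1.
Discretionary income = 430 − 15·14 − 6·12.5 = 145; x_1* = 15 + 1/3·145/14 = 18.4524.

x_1* = 18.4524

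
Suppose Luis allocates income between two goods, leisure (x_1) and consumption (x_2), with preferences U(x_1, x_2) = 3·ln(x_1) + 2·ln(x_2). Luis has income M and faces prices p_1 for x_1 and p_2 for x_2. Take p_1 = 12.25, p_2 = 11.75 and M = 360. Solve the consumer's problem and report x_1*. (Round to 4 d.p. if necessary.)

The MRS is (3/2)·x_2/x_1. Set MRS = p_1/p_2.
Rearranging, p_2·x_2 = (2/3)·p_1·x_1. Substituting into the budget gives p_1·x_1·(1 + (2/3)) = M.
Demand: x_1*(p_1,p_2,M) = 0.6·M/p_1 and x_2* = 0.4·M/p_2.
At p_1=12.25, p_2=11.75, M=360: x_1* = 0.6·360/12.25 = 17.6327.

x_1* = 17.6327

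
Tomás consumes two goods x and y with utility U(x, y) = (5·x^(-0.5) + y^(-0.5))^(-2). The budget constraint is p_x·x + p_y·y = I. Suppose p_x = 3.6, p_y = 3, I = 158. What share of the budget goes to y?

share on y = 0.2435

MU_x ∝ 5·x^(-1.5), MU_y ∝ y^(-1.5), so MRS = 5·(y/x)^(1.5) = p_x/p_y.
Hence y/x = ((1/5)·p_x/p_y)^(1/(1.5)), i.e. raised to the 2/3 power.
With the ratio pinned down, the budget gives x* = I/(p_x + p_y·(y/x)) and y* = (y/x)·x*.
Numerically y/x = 0.386196, so x* = 158/(3.6 + 3·0.386196) = 33.2031 and y* = 0.386196·33.2031 = 12.8229.
Expenditure on y: 3·12.8229 = 38.4687; share = 0.2435.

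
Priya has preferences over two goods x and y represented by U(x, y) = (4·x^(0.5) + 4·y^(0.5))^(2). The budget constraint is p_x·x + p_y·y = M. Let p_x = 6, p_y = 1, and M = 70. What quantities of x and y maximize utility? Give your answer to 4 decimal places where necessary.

MU_x ∝ 4·x^(-0.5), MU_y ∝ 4·y^(-0.5), so MRS = (y/x)^(0.5) = p_x/p_y.
Solve for the ratio: y/x = [p_x/p_y]^(2).
With the ratio pinned down, the budget gives x* = M/(p_x + p_y·(y/x)) and y* = (y/x)·x*.
Numerically y/x = 36, so x* = 70/(6 + 1·36) = 1.6667 and y* = 36·1.6667 = 60.

x* = 1.6667, y* = 60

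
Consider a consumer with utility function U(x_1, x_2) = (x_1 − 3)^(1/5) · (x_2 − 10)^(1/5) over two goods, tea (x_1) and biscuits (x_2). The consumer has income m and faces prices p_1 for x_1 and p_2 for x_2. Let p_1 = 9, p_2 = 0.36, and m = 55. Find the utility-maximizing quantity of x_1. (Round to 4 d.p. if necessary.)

x_1* = 4.3556

MRS = (x_2−10)/(x_1−3). Tangency with p_1/p_2 gives x_2−10 = (p_1/p_2)·(x_1−3).
Substituting into the budget: x_1* = 3 + 0.5·(m − 3·p_1 − 10·p_2)/p_1, and x_2* = 10 + 0.5·(…)/p_2.
Discretionary income = 55 − 3·9 − 10·0.36 = 24.4; x_1* = 3 + 0.5·24.4/9 = 4.3556.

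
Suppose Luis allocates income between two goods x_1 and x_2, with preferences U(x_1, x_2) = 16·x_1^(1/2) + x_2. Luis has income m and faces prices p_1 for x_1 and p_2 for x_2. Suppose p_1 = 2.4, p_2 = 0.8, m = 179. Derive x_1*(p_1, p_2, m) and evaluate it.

MU_x_1 = 8/√x_1, MU_x_2 = 1. Tangency: 8/√x_1 = p_1/p_2.
Solve: √x_1 = 8·p_2/p_1, so x_1*(p_1,p_2) = (8·p_2/p_1)², and x_2* = (m − p_1·x_1*)/p_2.
Plugging in: x_1* = (8·0.8/2.4)² = 7.1111.

x_1* = 7.1111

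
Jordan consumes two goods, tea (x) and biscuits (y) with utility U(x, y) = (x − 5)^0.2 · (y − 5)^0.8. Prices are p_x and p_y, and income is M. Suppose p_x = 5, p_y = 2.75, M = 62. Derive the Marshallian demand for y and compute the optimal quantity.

After buying the subsistence bundle (5, 5), a share 0.2 of the remaining income goes to x: x* = 5 + 0.2·(M − 5p_x − 5p_y)/p_x.
Discretionary income = 62 − 5·5 − 5·2.75 = 23.25; y* = 5 + 0.8·23.25/2.75 = 11.7636.

y* = 11.7636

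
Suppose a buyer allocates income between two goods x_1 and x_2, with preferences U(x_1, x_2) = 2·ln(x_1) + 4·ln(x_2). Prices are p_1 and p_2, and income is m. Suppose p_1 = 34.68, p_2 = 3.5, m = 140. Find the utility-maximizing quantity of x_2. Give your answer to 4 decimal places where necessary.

MU_x_1/MU_x_2 = (2·x_2)/(4·x_1); tangency sets this equal to p_1/p_2.
Rearranging, p_2·x_2 = 2·p_1·x_1. Substituting into the budget gives p_1·x_1·(1 + 2) = m.
Demand: x_1*(p_1,p_2,m) = 1/3·m/p_1 and x_2* = 2/3·m/p_2.
At p_1=34.68, p_2=3.5, m=140: x_2* = 2/3·140/3.5 = 26.6667.

x_2* = 26.6667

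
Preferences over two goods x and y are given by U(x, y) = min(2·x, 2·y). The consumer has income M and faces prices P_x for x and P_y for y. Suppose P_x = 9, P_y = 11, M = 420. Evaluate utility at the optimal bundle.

Leontief preferences: the optimum is at the kink where x/2 = y/2, i.e. y = x.
Budget: P_x·x + P_y·x = M, so (2·P_x + 2·P_y)·x = 2·M.
Demand: x*(P_x,P_y,M) = 2·M/(2·P_x + 2·P_y), y* = 2·M/(2·P_x + 2·P_y).
Here 2·9 + 2·11 = 40, giving x* = 21 and y* = 21.
Utility at the optimum: U(21, 21) = 42.

V = 42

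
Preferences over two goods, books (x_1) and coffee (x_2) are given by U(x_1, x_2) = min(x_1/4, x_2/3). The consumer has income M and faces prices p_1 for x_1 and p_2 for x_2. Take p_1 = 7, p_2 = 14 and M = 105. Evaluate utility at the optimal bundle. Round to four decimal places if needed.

V = 1.5

Demand: x_1*(p_1,p_2,M) = 4·M/(4·p_1 + 3·p_2), x_2* = 3·M/(4·p_1 + 3·p_2).
Here 4·7 + 3·14 = 70, giving x_1* = 6 and x_2* = 4.5.
Utility at the optimum: U(6, 4.5) = 1.5.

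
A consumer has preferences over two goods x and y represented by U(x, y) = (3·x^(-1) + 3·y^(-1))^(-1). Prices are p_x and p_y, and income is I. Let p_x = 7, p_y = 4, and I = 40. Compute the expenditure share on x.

share on x = 0.5695

With the ratio pinned down, the budget gives x* = I/(p_x + p_y·(y/x)) and y* = (y/x)·x*.
Numerically y/x = 1.322876, so x* = 40/(7 + 4·1.322876) = 3.2543 and y* = 1.322876·3.2543 = 4.305.
Expenditure on x: 7·3.2543 = 22.78; share = 0.5695.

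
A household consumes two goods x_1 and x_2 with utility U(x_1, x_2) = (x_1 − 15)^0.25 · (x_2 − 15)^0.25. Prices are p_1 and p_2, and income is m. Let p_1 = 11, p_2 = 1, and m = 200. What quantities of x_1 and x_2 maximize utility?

MRS = (x_2−15)/(x_1−15). Tangency with p_1/p_2 gives x_2−15 = (p_1/p_2)·(x_1−15).
Substituting into the budget: x_1* = 15 + 0.5·(m − 15·p_1 − 15·p_2)/p_1, and x_2* = 15 + 0.5·(…)/p_2.
Discretionary income = 200 − 15·11 − 15·1 = 20; x_1* = 15 + 0.5·20/11 = 15.9091; x_2* = 15 + 0.5·20/1 = 25.

x_1* = 15.9091, x_2* = 25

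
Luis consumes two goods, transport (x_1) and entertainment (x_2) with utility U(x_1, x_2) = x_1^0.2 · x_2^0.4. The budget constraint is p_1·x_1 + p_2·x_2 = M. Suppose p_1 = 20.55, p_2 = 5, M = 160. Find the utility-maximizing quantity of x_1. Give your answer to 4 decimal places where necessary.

x_1* = 2.5953

Demand: x_1*(p_1,p_2,M) = 1/3·M/p_1 and x_2* = 2/3·M/p_2.
At p_1=20.55, p_2=5, M=160: x_1* = 1/3·160/20.55 = 2.5953.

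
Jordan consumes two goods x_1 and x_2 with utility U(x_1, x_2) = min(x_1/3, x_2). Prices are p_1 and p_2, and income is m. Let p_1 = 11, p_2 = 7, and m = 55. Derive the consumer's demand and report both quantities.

Leontief preferences: the optimum is at the kink where x_1/3 = x_2/1, i.e. x_2 = (1/3)·x_1.
Budget: p_1·x_1 + p_2·(1/3)·x_1 = m, so (3·p_1 + p_2)·x_1 = 3·m.
Demand: x_1*(p_1,p_2,m) = 3·m/(3·p_1 + p_2), x_2* = m/(3·p_1 + p_2).
Here 3·11 + 7 = 40, giving x_1* = 4.125 and x_2* = 1.375.

x_1* = 4.125, x_2* = 1.375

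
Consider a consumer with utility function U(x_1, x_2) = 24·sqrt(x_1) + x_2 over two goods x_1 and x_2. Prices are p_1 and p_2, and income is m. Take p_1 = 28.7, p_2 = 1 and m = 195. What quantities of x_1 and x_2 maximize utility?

x_1* = 0.1748, x_2* = 189.9826

Set MRS = p_1/p_2: 12·x_1^(−1/2) = p_1/p_2.
Solve: √x_1 = 12·p_2/p_1, so x_1*(p_1,p_2) = (12·p_2/p_1)², and x_2* = (m − p_1·x_1*)/p_2.
Plugging in: x_1* = (12·1/28.7)² = 0.1748, x_2* = 189.9826.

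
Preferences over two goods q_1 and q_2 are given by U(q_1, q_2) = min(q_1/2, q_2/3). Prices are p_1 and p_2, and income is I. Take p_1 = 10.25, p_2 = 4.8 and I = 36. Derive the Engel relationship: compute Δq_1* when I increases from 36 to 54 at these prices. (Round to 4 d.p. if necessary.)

With perfect complements, no substitution: consume in ratio q_1:q_2 = 2:3.
Budget: p_1·q_1 + p_2·(3/2)·q_1 = I, so (2·p_1 + 3·p_2)·q_1 = 2·I.
Demand: q_1*(p_1,p_2,I) = 2·I/(2·p_1 + 3·p_2), q_2* = 3·I/(2·p_1 + 3·p_2).
Here 2·10.25 + 3·4.8 = 34.9, giving q_1* = 2.063.
At I' = 54: q_1* = 3.0946. Change: 3.0946 − 2.063 = 1.0315.

Δq_1* = 1.0315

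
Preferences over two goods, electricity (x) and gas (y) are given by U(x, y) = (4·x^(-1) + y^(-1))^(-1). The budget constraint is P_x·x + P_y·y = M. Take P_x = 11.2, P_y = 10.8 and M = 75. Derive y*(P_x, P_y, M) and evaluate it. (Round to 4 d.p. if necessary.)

y* = 2.2868

MU_x ∝ 4·x^(-2), MU_y ∝ y^(-2), so MRS = 4·(y/x)^(2) = P_x/P_y.
Hence y/x = ((1/4)·P_x/P_y)^(1/(2)), i.e. raised to the 0.5 power.
Substitute y = (y/x)·x into the budget: x* = M/(P_x + P_y·(y/x)).
Numerically y/x = 0.509175, so x* = 75/(11.2 + 10.8·0.509175) = 4.4913 and y* = 0.509175·4.4913 = 2.2868.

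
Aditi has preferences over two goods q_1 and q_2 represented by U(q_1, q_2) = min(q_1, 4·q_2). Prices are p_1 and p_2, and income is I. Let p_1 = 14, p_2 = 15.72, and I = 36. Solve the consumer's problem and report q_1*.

q_1* = 2.0078

With perfect complements, no substitution: consume in ratio q_1:q_2 = 4:1.
Budget: p_1·q_1 + p_2·(1/4)·q_1 = I, so (4·p_1 + p_2)·q_1 = 4·I.
Demand: q_1*(p_1,p_2,I) = 4·I/(4·p_1 + p_2), q_2* = I/(4·p_1 + p_2).
Here 4·14 + 15.72 = 71.72, giving q_1* = 2.0078.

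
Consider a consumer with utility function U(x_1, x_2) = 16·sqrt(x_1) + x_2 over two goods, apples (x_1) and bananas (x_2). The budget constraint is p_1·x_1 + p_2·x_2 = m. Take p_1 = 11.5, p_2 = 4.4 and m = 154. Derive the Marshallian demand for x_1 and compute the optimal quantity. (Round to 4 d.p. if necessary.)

Plugging in: x_1* = (8·4.4/11.5)² = 9.3689.

x_1* = 9.3689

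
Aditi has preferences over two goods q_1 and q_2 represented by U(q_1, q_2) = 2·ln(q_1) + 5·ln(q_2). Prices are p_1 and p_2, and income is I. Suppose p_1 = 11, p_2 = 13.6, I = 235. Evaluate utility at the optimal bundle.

Tangency: MRS = (2/5)·q_2/q_1 = p_1/p_2.
Rearranging, p_2·q_2 = (5/2)·p_1·q_1. Substituting into the budget gives p_1·q_1·(1 + (5/2)) = I.
Demand: q_1*(p_1,p_2,I) = 2/7·I/p_1 and q_2* = 5/7·I/p_2.
At p_1=11, p_2=13.6, I=235: q_1* = 2/7·235/11 = 6.1039, q_2* = 12.3424.
Utility at the optimum: U(6.1039, 12.3424) = 16.1831.

V = 16.1831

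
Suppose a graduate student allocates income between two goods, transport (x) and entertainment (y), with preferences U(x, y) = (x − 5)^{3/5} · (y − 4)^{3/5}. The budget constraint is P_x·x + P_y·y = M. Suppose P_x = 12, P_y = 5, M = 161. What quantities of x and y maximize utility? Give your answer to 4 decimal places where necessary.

x* = 8.375, y* = 12.1

This is Cobb-Douglas in (x−5, y−4): tangency gives 0.6·P_y·(y−4) = 0.6·P_x·(x−5).
Substituting into the budget: x* = 5 + 0.5·(M − 5·P_x − 4·P_y)/P_x, and y* = 4 + 0.5·(…)/P_y.
Discretionary income = 161 − 5·12 − 4·5 = 81; x* = 5 + 0.5·81/12 = 8.375; y* = 4 + 0.5·81/5 = 12.1.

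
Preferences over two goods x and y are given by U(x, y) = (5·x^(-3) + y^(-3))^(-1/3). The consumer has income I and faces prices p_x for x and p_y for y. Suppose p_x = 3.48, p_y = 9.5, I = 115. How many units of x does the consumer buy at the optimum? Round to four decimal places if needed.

MU_x ∝ 5·x^(-4), MU_y ∝ y^(-4), so MRS = 5·(y/x)^(4) = p_x/p_y.
Solve for the ratio: y/x = [(1/5)·p_x/p_y]^(0.25).
Substitute y = (y/x)·x into the budget: x* = I/(p_x + p_y·(y/x)).
Numerically y/x = 0.520261, so x* = 115/(3.48 + 9.5·0.520261) = 13.6539.

x* = 13.6539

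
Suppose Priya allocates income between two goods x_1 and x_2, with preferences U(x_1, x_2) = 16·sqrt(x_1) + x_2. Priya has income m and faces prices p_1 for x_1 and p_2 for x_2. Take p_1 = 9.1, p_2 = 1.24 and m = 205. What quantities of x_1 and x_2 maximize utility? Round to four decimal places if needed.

x_1* = 1.1883, x_2* = 156.6017

Utility is quasi-linear in x_2; the FOC for x_1 is 8/√x_1 = p_1/p_2.
Solve: √x_1 = 8·p_2/p_1, so x_1*(p_1,p_2) = (8·p_2/p_1)², and x_2* = (m − p_1·x_1*)/p_2.
Plugging in: x_1* = (8·1.24/9.1)² = 1.1883, x_2* = 156.6017.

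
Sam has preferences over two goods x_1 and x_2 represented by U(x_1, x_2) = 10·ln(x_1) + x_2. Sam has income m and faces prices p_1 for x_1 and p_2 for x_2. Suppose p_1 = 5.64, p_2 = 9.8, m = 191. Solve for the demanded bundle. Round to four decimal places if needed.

x_1* = 17.3759, x_2* = 9.4898

So x_1*(p_1,p_2) = 10·p_2/p_1, independent of income; and x_2* = (m − 10·p_2)/p_2.
At the given prices: x_1* = 10·9.8/5.64 = 17.3759, and x_2* = 9.4898.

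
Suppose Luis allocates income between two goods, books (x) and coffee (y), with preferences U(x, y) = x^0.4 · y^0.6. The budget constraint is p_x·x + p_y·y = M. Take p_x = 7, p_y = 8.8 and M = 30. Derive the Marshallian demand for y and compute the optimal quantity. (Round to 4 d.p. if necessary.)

y* = 2.0455

Tangency: MRS = (2/3)·y/x = p_x/p_y.
Rearranging, p_y·y = (3/2)·p_x·x. Substituting into the budget gives p_x·x·(1 + (3/2)) = M.
Demand: x*(p_x,p_y,M) = 0.4·M/p_x and y* = 0.6·M/p_y.
At p_x=7, p_y=8.8, M=30: y* = 0.6·30/8.8 = 2.0455.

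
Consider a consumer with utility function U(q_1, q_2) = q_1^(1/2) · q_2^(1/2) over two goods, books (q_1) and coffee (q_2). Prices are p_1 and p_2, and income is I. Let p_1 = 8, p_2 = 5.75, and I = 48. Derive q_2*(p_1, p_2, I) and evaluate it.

Tangency: MRS = q_2/q_1 = p_1/p_2.
So 0.5·p_2·q_2 = 0.5·p_1·q_1; combined with the budget, a share 0.5 of income goes to q_1.
Demand: q_1*(p_1,p_2,I) = 0.5·I/p_1 and q_2* = 0.5·I/p_2.
At p_1=8, p_2=5.75, I=48: q_2* = 0.5·48/5.75 = 4.1739.

q_2* = 4.1739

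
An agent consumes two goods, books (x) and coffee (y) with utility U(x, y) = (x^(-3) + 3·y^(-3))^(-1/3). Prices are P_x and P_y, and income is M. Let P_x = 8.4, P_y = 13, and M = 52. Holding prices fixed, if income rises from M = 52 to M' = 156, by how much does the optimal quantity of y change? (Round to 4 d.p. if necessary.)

Δy* = 5.1693

MRS = MU_x/MU_y = (1/3)·(y/x)^(4). Set equal to P_x/P_y.
Hence y/x = (3·P_x/P_y)^(1/(4)), i.e. raised to the 0.25 power.
With the ratio pinned down, the budget gives x* = M/(P_x + P_y·(y/x)) and y* = (y/x)·x*.
Numerically y/x = 1.179952, so x* = 52/(8.4 + 13·1.179952) = 2.1905 and y* = 1.179952·2.1905 = 2.5846.
At M' = 156: y* = 7.7539. Change: 7.7539 − 2.5846 = 5.1693.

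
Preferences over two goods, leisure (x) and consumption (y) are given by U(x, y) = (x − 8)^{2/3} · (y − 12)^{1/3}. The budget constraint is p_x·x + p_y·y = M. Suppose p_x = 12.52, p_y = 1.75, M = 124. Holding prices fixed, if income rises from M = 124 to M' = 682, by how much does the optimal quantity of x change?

Δx* = 29.7125

Let x' = x−8, y' = y−12. MRS = 2·y'/x' = p_x/p_y.
Substituting into the budget: x* = 8 + 2/3·(M − 8·p_x − 12·p_y)/p_x, and y* = 12 + 1/3·(…)/p_y.
Discretionary income = 124 − 8·12.52 − 12·1.75 = 2.84; x* = 8 + 2/3·2.84/12.52 = 8.1512.
At M' = 682: x* = 37.8637. Change: 37.8637 − 8.1512 = 29.7125.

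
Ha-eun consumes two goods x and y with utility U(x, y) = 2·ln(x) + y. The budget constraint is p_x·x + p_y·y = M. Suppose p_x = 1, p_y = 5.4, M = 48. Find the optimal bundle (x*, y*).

x* = 10.8, y* = 6.8889

Set MRS = p_x/p_y: (2/x)/1 = p_x/p_y.
So x*(p_x,p_y) = 2·p_y/p_x, independent of income; and y* = (M − 2·p_y)/p_y.
At the given prices: x* = 2·5.4/1 = 10.8, and y* = 6.8889.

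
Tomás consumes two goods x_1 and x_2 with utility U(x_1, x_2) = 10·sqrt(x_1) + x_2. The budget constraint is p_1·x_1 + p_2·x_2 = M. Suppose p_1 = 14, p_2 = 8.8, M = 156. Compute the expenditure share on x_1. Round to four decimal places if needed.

share on x_1 = 0.8864

Set MRS = p_1/p_2: 5·x_1^(−1/2) = p_1/p_2.
Solve: √x_1 = 5·p_2/p_1, so x_1*(p_1,p_2) = (5·p_2/p_1)², and x_2* = (M − p_1·x_1*)/p_2.
Plugging in: x_1* = (5·8.8/14)² = 9.8776, x_2* = 2.013.
Expenditure on x_1: 14·9.8776 = 138.2857; share = 0.8864.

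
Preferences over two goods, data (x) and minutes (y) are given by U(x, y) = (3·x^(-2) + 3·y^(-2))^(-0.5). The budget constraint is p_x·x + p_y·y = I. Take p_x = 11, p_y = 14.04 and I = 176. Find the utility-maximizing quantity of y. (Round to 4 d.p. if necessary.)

Numerically y/x = 0.921882, so x* = 176/(11 + 14.04·0.921882) = 7.3507 and y* = 0.921882·7.3507 = 6.7765.

y* = 6.7765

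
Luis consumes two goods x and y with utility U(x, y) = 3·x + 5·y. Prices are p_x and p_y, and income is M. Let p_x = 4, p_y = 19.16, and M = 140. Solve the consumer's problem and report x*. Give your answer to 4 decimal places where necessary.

x gives more utility per dollar, so spend all income on x: x* = M/p_x, y* = 0.
Numerically: x* = 35, y* = 0.

x* = 35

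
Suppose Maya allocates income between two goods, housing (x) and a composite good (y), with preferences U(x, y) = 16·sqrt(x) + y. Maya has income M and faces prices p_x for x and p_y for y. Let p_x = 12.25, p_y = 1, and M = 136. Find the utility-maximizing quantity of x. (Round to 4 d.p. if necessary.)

Set MRS = p_x/p_y: 8·x^(−1/2) = p_x/p_y.
Thus x* = (8·p_y/p_x)² — independent of M — with the rest of income spent on y.
Plugging in: x* = (8·1/12.25)² = 0.4265.

x* = 0.4265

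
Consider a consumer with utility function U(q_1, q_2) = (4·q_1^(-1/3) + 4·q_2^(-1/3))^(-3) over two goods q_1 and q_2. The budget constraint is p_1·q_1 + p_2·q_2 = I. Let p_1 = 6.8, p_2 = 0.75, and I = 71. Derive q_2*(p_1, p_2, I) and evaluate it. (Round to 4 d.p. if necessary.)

q_2* = 34.6099

From the CES first-order condition, (q_2/q_1)^(4/3) = p_1/p_2.
Solve for the ratio: q_2/q_1 = [p_1/p_2]^(0.75).
With the ratio pinned down, the budget gives q_1* = I/(p_1 + p_2·(q_2/q_1)) and q_2* = (q_2/q_1)·q_1*.
Numerically q_2/q_1 = 5.224993, so q_1* = 71/(6.8 + 0.75·5.224993) = 6.6239 and q_2* = 5.224993·6.6239 = 34.6099.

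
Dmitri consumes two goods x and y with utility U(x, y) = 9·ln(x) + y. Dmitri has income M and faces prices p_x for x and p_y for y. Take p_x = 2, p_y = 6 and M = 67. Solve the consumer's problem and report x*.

MU_x = 9/x, MU_y = 1. Tangency: 9/x = p_x/p_y.
So x*(p_x,p_y) = 9·p_y/p_x, independent of income; and y* = (M − 9·p_y)/p_y.
At the given prices: x* = 9·6/2 = 27.

x* = 27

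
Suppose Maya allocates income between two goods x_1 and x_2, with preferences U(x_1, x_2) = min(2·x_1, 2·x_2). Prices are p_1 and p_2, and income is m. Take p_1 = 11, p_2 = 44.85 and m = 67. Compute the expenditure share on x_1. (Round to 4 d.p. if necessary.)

With perfect complements, no substitution: consume in ratio x_1:x_2 = 2:2.
Budget: p_1·x_1 + p_2·x_1 = m, so (2·p_1 + 2·p_2)·x_1 = 2·m.
Demand: x_1*(p_1,p_2,m) = 2·m/(2·p_1 + 2·p_2), x_2* = 2·m/(2·p_1 + 2·p_2).
Here 2·11 + 2·44.85 = 111.7, giving x_1* = 1.1996 and x_2* = 1.1996.
Expenditure on x_1: 11·1.1996 = 13.1961; share = 0.197.

share on x_1 = 0.197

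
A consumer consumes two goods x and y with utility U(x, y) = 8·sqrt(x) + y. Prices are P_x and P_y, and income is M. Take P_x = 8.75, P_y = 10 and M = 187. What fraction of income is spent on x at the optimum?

Utility is quasi-linear in y; the FOC for x is 4/√x = P_x/P_y.
Thus x* = (4·P_y/P_x)² — independent of M — with the rest of income spent on y.
Plugging in: x* = (4·10/8.75)² = 20.898, y* = 0.4143.
Expenditure on x: 8.75·20.898 = 182.8571; share = 0.9778.

share on x = 0.9778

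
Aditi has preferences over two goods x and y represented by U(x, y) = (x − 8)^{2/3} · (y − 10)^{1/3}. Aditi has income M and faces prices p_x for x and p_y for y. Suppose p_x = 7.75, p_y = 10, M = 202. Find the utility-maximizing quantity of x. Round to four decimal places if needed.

x* = 11.4409

This is Cobb-Douglas in (x−8, y−10): tangency gives 2/3·p_y·(y−10) = 1/3·p_x·(x−8).
After buying the subsistence bundle (8, 10), a share 2/3 of the remaining income goes to x: x* = 8 + 2/3·(M − 8p_x − 10p_y)/p_x.
Discretionary income = 202 − 8·7.75 − 10·10 = 40; x* = 8 + 2/3·40/7.75 = 11.4409.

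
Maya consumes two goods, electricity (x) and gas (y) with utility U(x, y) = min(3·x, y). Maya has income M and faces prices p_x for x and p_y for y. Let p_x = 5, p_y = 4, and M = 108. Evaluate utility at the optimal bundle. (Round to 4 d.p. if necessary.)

With perfect complements, no substitution: consume in ratio x:y = 1:3.
Budget: p_x·x + p_y·3·x = M, so (p_x + 3·p_y)·x = M.
Demand: x*(p_x,p_y,M) = M/(p_x + 3·p_y), y* = 3·M/(p_x + 3·p_y).
Here 5 + 3·4 = 17, giving x* = 6.3529 and y* = 19.0588.
Utility at the optimum: U(6.3529, 19.0588) = 19.0588.

V = 19.0588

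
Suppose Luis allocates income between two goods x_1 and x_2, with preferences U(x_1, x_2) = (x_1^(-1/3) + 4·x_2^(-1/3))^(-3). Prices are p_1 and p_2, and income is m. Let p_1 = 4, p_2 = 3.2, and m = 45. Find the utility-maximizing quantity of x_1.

MRS = MU_x_1/MU_x_2 = (1/4)·(x_2/x_1)^(4/3). Set equal to p_1/p_2.
Hence x_2/x_1 = (4·p_1/p_2)^(1/(4/3)), i.e. raised to the 0.75 power.
With the ratio pinned down, the budget gives x_1* = m/(p_1 + p_2·(x_2/x_1)) and x_2* = (x_2/x_1)·x_1*.
Numerically x_2/x_1 = 3.343702, so x_1* = 45/(4 + 3.2·3.343702) = 3.0613.

x_1* = 3.0613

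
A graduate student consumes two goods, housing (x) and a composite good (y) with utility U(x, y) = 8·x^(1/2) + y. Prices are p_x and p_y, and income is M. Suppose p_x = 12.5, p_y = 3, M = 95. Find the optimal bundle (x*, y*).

Utility is quasi-linear in y; the FOC for x is 4/√x = p_x/p_y.
Solve: √x = 4·p_y/p_x, so x*(p_x,p_y) = (4·p_y/p_x)², and y* = (M − p_x·x*)/p_y.
Plugging in: x* = (4·3/12.5)² = 0.9216, y* = 27.8267.

x* = 0.9216, y* = 27.8267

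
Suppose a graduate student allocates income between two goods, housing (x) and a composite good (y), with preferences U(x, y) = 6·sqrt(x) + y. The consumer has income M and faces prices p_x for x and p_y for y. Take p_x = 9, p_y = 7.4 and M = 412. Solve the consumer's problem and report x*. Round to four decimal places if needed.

x* = 6.0844

Plugging in: x* = (3·7.4/9)² = 6.0844.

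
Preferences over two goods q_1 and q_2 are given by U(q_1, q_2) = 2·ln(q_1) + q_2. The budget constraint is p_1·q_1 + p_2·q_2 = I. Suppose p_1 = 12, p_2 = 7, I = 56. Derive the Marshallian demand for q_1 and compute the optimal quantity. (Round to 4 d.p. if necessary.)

q_1* = 1.1667

So q_1*(p_1,p_2) = 2·p_2/p_1, independent of income; and q_2* = (I − 2·p_2)/p_2.
At the given prices: q_1* = 2·7/12 = 1.1667.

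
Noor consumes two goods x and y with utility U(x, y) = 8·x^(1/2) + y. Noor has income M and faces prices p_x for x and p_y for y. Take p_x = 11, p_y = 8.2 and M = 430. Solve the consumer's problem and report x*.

x* = 8.8912

Utility is quasi-linear in y; the FOC for x is 4/√x = p_x/p_y.
Thus x* = (4·p_y/p_x)² — independent of M — with the rest of income spent on y.
Plugging in: x* = (4·8.2/11)² = 8.8912.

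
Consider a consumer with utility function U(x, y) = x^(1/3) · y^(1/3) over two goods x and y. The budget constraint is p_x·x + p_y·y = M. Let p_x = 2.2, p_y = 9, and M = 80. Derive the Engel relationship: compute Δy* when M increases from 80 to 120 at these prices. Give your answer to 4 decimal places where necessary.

Δy* = 2.2222

Tangency: MRS = y/x = p_x/p_y.
So 1/3·p_y·y = 1/3·p_x·x; combined with the budget, a share 0.5 of income goes to x.
Demand: x*(p_x,p_y,M) = 0.5·M/p_x and y* = 0.5·M/p_y.
At p_x=2.2, p_y=9, M=80: y* = 0.5·80/9 = 4.4444.
At M' = 120: y* = 6.6667. Change: 6.6667 − 4.4444 = 2.2222.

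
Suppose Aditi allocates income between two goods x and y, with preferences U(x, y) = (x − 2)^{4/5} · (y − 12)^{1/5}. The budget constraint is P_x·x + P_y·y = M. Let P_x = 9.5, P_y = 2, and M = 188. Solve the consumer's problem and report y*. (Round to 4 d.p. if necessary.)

y* = 26.5

MRS = 4·(y−12)/(x−2). Tangency with P_x/P_y gives y−12 = (1/4)·(P_x/P_y)·(x−2).
After buying the subsistence bundle (2, 12), a share 0.8 of the remaining income goes to x: x* = 2 + 0.8·(M − 2P_x − 12P_y)/P_x.
Discretionary income = 188 − 2·9.5 − 12·2 = 145; y* = 12 + 0.2·145/2 = 26.5.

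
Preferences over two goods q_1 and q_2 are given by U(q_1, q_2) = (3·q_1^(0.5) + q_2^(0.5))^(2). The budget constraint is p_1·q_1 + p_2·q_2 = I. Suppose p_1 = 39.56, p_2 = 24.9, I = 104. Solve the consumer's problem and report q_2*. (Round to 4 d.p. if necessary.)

q_2* = 0.6267

MRS = MU_q_1/MU_q_2 = 3·(q_2/q_1)^(0.5). Set equal to p_1/p_2.
Hence q_2/q_1 = ((1/3)·p_1/p_2)^(1/(0.5)), i.e. raised to the 2 power.
Substitute q_2 = (q_2/q_1)·q_1 into the budget: q_1* = I/(p_1 + p_2·(q_2/q_1)).
Numerically q_2/q_1 = 0.28046, so q_1* = 104/(39.56 + 24.9·0.28046) = 2.2345 and q_2* = 0.28046·2.2345 = 0.6267.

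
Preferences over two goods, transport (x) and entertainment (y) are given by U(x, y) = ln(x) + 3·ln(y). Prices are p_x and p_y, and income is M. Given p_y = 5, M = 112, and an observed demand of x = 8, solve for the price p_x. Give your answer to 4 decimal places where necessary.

p_x = 3.5

MU_x/MU_y = (y)/(3·x); tangency sets this equal to p_x/p_y.
So p_y·y = 3·p_x·x; combined with the budget, a share 0.25 of income goes to x.
Demand: x*(p_x,p_y,M) = 0.25·M/p_x and y* = 0.75·M/p_y.
Set x* = 8 in the demand function and solve for p_x: p_x = 3.5.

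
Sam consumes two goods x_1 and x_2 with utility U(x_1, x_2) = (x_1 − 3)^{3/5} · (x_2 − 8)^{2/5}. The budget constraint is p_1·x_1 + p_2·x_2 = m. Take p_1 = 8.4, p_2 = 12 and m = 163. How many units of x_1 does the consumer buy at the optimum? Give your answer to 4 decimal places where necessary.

x_1* = 5.9857

This is Cobb-Douglas in (x_1−3, x_2−8): tangency gives 0.6·p_2·(x_2−8) = 0.4·p_1·(x_1−3).
After buying the subsistence bundle (3, 8), a share 0.6 of the remaining income goes to x_1: x_1* = 3 + 0.6·(m − 3p_1 − 8p_2)/p_1.
Discretionary income = 163 − 3·8.4 − 8·12 = 41.8; x_1* = 3 + 0.6·41.8/8.4 = 5.9857.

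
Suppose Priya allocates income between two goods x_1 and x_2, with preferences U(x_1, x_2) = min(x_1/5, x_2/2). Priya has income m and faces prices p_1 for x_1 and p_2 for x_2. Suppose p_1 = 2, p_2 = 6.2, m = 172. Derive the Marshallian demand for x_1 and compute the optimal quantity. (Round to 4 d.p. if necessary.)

x_1* = 38.3929

Leontief preferences: the optimum is at the kink where x_1/5 = x_2/2, i.e. x_2 = (2/5)·x_1.
Budget: p_1·x_1 + p_2·(2/5)·x_1 = m, so (5·p_1 + 2·p_2)·x_1 = 5·m.
Demand: x_1*(p_1,p_2,m) = 5·m/(5·p_1 + 2·p_2), x_2* = 2·m/(5·p_1 + 2·p_2).
Here 5·2 + 2·6.2 = 22.4, giving x_1* = 38.3929.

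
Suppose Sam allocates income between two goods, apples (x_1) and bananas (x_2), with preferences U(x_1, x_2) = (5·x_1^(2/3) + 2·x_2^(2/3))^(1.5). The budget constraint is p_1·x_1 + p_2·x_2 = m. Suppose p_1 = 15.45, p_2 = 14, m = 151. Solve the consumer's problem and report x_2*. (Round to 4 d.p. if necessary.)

x_2* = 0.7799

MRS = MU_x_1/MU_x_2 = (5/2)·(x_2/x_1)^(1/3). Set equal to p_1/p_2.
Hence x_2/x_1 = ((2/5)·p_1/p_2)^(1/(1/3)), i.e. raised to the 3 power.
With the ratio pinned down, the budget gives x_1* = m/(p_1 + p_2·(x_2/x_1)) and x_2* = (x_2/x_1)·x_1*.
Numerically x_2/x_1 = 0.086016, so x_1* = 151/(15.45 + 14·0.086016) = 9.0668 and x_2* = 0.086016·9.0668 = 0.7799.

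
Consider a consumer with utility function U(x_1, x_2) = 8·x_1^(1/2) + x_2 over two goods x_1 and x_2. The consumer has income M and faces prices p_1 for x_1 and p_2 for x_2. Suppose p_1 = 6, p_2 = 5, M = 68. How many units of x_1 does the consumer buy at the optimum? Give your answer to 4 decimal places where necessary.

MU_x_1 = 4/√x_1, MU_x_2 = 1. Tangency: 4/√x_1 = p_1/p_2.
Thus x_1* = (4·p_2/p_1)² — independent of M — with the rest of income spent on x_2.
Plugging in: x_1* = (4·5/6)² = 11.1111.

x_1* = 11.1111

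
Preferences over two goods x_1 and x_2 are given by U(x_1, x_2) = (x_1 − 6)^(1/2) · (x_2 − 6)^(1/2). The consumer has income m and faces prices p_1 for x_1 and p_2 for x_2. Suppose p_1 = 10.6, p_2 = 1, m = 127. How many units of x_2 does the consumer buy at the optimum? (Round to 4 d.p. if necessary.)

x_2* = 34.7

Let x_1' = x_1−6, x_2' = x_2−6. MRS = x_2'/x_1' = p_1/p_2.
Substituting into the budget: x_1* = 6 + 0.5·(m − 6·p_1 − 6·p_2)/p_1, and x_2* = 6 + 0.5·(…)/p_2.
Discretionary income = 127 − 6·10.6 − 6·1 = 57.4; x_2* = 6 + 0.5·57.4/1 = 34.7.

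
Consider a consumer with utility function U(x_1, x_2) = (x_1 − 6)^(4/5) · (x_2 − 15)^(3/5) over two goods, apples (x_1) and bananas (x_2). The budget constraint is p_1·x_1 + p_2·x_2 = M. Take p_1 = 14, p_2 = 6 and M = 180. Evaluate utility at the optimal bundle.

V = 0.1952

MRS = (4/3)·(x_2−15)/(x_1−6). Tangency with p_1/p_2 gives x_2−15 = (3/4)·(p_1/p_2)·(x_1−6).
Substituting into the budget: x_1* = 6 + 4/7·(M − 6·p_1 − 15·p_2)/p_1, and x_2* = 15 + 3/7·(…)/p_2.
Discretionary income = 180 − 6·14 − 15·6 = 6; x_1* = 6 + 4/7·6/14 = 6.2449; x_2* = 15 + 3/7·6/6 = 15.4286.
Utility at the optimum: U(6.2449, 15.4286) = 0.1952.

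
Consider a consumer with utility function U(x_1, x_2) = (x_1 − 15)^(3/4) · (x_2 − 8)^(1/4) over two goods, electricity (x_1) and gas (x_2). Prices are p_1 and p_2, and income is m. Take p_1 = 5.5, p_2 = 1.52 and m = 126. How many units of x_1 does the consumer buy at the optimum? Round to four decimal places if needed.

This is Cobb-Douglas in (x_1−15, x_2−8): tangency gives 0.75·p_2·(x_2−8) = 0.25·p_1·(x_1−15).
After buying the subsistence bundle (15, 8), a share 0.75 of the remaining income goes to x_1: x_1* = 15 + 0.75·(m − 15p_1 − 8p_2)/p_1.
Discretionary income = 126 − 15·5.5 − 8·1.52 = 31.34; x_1* = 15 + 0.75·31.34/5.5 = 19.2736.

x_1* = 19.2736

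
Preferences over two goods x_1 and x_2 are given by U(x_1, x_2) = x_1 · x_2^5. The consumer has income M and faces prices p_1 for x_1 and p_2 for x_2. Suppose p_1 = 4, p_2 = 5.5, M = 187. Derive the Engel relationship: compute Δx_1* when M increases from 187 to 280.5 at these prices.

MU_x_1/MU_x_2 = (x_2)/(5·x_1); tangency sets this equal to p_1/p_2.
Rearranging, p_2·x_2 = 5·p_1·x_1. Substituting into the budget gives p_1·x_1·(1 + 5) = M.
Demand: x_1*(p_1,p_2,M) = 1/6·M/p_1 and x_2* = 5/6·M/p_2.
At p_1=4, p_2=5.5, M=187: x_1* = 1/6·187/4 = 7.7917.
At M' = 280.5: x_1* = 11.6875. Change: 11.6875 − 7.7917 = 3.8958.

Δx_1* = 3.8958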